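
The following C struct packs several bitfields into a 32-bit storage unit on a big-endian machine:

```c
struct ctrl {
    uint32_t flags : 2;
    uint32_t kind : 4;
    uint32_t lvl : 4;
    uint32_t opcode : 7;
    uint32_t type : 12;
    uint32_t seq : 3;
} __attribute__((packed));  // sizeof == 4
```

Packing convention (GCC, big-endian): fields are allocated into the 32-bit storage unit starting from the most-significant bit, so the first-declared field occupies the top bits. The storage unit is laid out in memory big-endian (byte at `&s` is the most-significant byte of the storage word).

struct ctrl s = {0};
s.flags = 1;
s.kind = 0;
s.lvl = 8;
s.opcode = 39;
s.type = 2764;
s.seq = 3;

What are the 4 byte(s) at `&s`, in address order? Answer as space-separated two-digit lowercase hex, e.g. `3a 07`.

42 13 d6 63

flags (2b) val=1 bits=0x1 at bit 30: 0x40000000
kind (4b) val=0 bits=0x0 at bit 26: 0x40000000
lvl (4b) val=8 bits=0x8 at bit 22: 0x42000000
opcode (7b) val=39 bits=0x27 at bit 15: 0x42138000
type (12b) val=2764 bits=0xacc at bit 3: 0x4213d660
seq (3b) val=3 bits=0x3 at bit 0: 0x4213d663
word = 0x4213d663 → big-endian bytes:
  [0]=0x42  [1]=0x13  [2]=0xd6  [3]=0x63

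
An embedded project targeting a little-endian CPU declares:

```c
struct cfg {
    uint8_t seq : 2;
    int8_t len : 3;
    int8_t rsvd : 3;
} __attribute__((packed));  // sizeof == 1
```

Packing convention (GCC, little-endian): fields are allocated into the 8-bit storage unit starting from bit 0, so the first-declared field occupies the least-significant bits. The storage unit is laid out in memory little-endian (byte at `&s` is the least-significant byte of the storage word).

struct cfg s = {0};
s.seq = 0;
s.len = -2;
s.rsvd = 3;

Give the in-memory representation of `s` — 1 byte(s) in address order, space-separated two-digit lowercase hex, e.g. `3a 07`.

seq:2 = 0 → 0x0 << 0 → word 0x00
len:3 = -2 → 0x6 << 2 → word 0x18
rsvd:3 = 3 → 0x3 << 5 → word 0x78
word = 0x78 → little-endian bytes:
  [0]=0x78

78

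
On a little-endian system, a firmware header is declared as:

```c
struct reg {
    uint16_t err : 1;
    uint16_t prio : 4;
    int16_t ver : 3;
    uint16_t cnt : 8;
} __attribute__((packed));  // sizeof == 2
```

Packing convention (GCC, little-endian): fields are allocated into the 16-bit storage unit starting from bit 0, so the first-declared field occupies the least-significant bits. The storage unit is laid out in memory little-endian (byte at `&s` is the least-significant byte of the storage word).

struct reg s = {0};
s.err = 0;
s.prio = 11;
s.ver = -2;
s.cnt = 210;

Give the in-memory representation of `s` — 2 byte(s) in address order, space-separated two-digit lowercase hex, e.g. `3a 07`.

d6 d2

err:1 = 0 → 0x0 << 0 → word 0x0000
prio:4 = 11 → 0xb << 1 → word 0x0016
ver:3 = -2 → 0x6 << 5 → word 0x00d6
cnt:8 = 210 → 0xd2 << 8 → word 0xd2d6
word = 0xd2d6 → little-endian bytes:
  [0]=0xd6  [1]=0xd2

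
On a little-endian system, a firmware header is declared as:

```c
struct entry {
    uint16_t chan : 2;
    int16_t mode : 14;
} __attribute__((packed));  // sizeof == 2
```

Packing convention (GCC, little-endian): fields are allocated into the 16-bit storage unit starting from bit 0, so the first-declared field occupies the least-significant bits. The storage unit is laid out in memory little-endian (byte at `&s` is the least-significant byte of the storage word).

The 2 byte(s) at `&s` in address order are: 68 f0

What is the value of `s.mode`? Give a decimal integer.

-998

[0]=0x68 [1]=0xf0 (little-endian) → word 0xf068
chan [0+:2] = (word>>0) & 0x3 = 0
mode [2+:14] = (word>>2) & 0x3fff = 15386  ←
mode signed 14b, MSB=1: 15386 - 16384 = -998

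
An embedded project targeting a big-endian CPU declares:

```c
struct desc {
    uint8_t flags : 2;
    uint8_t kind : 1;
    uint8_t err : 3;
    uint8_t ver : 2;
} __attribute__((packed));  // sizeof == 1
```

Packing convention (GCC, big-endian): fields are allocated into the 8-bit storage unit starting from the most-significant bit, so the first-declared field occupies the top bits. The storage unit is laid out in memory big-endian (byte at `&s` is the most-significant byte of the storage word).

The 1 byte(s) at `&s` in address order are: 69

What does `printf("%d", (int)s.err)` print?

2

[0]=0x69 (big-endian) → word 0x69
flags [6+:2] = (word>>6) & 0x3 = 1
kind [5+:1] = (word>>5) & 0x1 = 1
err [2+:3] = (word>>2) & 0x7 = 2  ←
ver [0+:2] = (word>>0) & 0x3 = 1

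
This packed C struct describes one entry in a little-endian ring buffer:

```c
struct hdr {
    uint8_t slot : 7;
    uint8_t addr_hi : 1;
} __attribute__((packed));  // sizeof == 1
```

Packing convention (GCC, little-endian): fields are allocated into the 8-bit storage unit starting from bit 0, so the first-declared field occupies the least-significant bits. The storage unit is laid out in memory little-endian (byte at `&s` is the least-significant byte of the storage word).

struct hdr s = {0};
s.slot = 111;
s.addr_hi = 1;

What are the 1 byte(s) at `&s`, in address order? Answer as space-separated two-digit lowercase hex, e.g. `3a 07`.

ef

slot:7 = 111 → 0x6f << 0 → word 0x6f
addr_hi:1 = 1 → 0x1 << 7 → word 0xef
word = 0xef → little-endian bytes:
  [0]=0xef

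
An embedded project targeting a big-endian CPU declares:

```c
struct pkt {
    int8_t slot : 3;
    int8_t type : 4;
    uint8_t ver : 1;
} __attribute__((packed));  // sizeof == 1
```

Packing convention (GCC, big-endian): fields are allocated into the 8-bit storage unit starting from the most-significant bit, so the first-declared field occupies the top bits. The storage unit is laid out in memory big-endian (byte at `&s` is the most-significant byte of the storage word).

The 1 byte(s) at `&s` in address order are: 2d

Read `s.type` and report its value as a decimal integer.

[0]=0x2d (big-endian) → word 0x2d
slot [5+:3] = (word>>5) & 0x7 = 1
type [1+:4] = (word>>1) & 0xf = 6  ←
ver [0+:1] = (word>>0) & 0x1 = 1
type signed 4b, MSB=0: value = 6

6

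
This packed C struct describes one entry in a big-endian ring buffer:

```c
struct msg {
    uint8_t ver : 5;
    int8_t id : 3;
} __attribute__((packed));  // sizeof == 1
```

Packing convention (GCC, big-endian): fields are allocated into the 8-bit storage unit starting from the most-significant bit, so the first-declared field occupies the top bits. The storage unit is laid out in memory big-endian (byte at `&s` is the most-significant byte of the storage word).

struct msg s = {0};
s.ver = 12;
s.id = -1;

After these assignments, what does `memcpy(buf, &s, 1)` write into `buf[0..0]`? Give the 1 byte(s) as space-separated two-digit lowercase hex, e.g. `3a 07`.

67

ver:5 = 12 → 0xc << 3 → word 0x60
id:3 = -1 → 0x7 << 0 → word 0x67
word = 0x67 → big-endian bytes:
  [0]=0x67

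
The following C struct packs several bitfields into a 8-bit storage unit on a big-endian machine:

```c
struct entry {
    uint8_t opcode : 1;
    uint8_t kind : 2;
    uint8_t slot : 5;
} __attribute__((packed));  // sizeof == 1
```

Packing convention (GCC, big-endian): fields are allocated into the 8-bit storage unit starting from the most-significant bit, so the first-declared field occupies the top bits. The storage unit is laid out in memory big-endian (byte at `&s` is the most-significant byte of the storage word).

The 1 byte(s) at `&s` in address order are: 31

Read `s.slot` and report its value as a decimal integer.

17

[0]=0x31 (big-endian) → word 0x31
opcode [7+:1] = (word>>7) & 0x1 = 0
kind [5+:2] = (word>>5) & 0x3 = 1
slot [0+:5] = (word>>0) & 0x1f = 17  ←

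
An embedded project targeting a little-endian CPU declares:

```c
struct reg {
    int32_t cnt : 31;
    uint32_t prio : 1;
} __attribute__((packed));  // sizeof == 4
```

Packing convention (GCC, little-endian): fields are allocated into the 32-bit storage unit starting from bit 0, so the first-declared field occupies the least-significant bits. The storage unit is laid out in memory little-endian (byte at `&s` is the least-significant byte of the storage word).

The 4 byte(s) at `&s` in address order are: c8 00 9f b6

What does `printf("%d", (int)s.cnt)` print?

[0]=0xc8 [1]=0x00 [2]=0x9f [3]=0xb6 (little-endian) → word 0xb69f00c8
cnt [0+:31] = (word>>0) & 0x7fffffff = 916390088  ←
prio [31+:1] = (word>>31) & 0x1 = 1
cnt signed 31b, MSB=0: value = 916390088

916390088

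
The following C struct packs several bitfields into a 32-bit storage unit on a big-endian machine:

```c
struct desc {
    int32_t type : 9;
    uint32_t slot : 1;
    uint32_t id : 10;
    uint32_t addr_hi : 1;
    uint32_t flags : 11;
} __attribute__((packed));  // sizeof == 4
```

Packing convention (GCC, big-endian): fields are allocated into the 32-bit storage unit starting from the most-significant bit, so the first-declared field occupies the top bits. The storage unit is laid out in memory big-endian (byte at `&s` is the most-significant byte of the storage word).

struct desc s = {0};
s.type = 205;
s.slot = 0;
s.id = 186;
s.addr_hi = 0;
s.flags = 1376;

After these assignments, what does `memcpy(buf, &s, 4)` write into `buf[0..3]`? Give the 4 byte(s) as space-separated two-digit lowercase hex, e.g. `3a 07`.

[23+:9] type=205 & 0x1ff = 0xcd; word=0x66800000
[22+:1] slot=0 & 0x1 = 0x0; word=0x66800000
[12+:10] id=186 & 0x3ff = 0xba; word=0x668ba000
[11+:1] addr_hi=0 & 0x1 = 0x0; word=0x668ba000
[0+:11] flags=1376 & 0x7ff = 0x560; word=0x668ba560
word = 0x668ba560 → big-endian bytes:
  [0]=0x66  [1]=0x8b  [2]=0xa5  [3]=0x60

66 8b a5 60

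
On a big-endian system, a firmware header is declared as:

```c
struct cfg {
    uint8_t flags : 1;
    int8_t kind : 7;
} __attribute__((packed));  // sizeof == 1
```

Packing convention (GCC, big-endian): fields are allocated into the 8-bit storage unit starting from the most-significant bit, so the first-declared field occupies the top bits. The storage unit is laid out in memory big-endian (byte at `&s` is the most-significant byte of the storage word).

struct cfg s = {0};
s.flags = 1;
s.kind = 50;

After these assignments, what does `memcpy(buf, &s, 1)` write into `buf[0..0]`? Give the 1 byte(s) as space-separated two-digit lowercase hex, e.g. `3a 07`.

flags (1b) val=1 bits=0x1 at bit 7: 0x80
kind (7b) val=50 bits=0x32 at bit 0: 0xb2
word = 0xb2 → big-endian bytes:
  [0]=0xb2

b2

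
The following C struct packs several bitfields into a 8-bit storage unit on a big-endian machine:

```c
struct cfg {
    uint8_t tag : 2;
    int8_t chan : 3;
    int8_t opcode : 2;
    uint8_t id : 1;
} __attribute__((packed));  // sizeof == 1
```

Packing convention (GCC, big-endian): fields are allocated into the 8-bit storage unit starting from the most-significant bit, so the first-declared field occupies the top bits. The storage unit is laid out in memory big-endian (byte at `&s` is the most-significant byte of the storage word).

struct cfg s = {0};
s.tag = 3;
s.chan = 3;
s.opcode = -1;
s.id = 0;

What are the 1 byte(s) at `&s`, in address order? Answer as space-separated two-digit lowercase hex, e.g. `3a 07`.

tag:2 = 3 → 0x3 << 6 → word 0xc0
chan:3 = 3 → 0x3 << 3 → word 0xd8
opcode:2 = -1 → 0x3 << 1 → word 0xde
id:1 = 0 → 0x0 << 0 → word 0xde
word = 0xde → big-endian bytes:
  [0]=0xde

de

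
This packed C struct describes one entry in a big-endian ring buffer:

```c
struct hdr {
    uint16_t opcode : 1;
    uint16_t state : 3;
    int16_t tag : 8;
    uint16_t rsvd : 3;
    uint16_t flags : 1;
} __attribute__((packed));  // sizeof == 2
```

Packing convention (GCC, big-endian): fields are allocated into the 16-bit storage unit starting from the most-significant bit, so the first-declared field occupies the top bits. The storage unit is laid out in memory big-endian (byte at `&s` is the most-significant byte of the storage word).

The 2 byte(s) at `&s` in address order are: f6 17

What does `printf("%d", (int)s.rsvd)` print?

3

[0]=0xf6 [1]=0x17 (big-endian) → word 0xf617
opcode [15+:1] = (word>>15) & 0x1 = 1
state [12+:3] = (word>>12) & 0x7 = 7
tag [4+:8] = (word>>4) & 0xff = 97
rsvd [1+:3] = (word>>1) & 0x7 = 3  ←
flags [0+:1] = (word>>0) & 0x1 = 1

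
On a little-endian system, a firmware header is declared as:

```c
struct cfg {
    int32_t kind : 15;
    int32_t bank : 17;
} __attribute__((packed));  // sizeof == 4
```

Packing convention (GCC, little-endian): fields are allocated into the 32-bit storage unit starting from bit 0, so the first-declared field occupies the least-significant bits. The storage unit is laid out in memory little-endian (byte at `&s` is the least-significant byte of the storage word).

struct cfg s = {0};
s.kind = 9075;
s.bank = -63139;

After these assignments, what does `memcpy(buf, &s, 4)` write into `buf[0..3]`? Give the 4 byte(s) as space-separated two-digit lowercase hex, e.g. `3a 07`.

kind (15b) val=9075 bits=0x2373 at bit 0: 0x00002373
bank (17b) val=-63139 bits=0x1095d at bit 15: 0x84aea373
word = 0x84aea373 → little-endian bytes:
  [0]=0x73  [1]=0xa3  [2]=0xae  [3]=0x84

73 a3 ae 84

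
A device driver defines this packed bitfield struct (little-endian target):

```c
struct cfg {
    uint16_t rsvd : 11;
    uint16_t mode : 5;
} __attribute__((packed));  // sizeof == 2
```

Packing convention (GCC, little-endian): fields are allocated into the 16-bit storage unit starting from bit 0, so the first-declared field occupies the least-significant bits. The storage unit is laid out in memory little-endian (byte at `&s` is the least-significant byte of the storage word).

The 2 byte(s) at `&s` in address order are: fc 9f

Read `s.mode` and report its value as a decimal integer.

19

[0]=0xfc [1]=0x9f (little-endian) → word 0x9ffc
rsvd:11 @ bit 0 → (0x9ffc>>0)&0x7ff = 0x7fc
mode:5 @ bit 11 → (0x9ffc>>11)&0x1f = 0x13  ←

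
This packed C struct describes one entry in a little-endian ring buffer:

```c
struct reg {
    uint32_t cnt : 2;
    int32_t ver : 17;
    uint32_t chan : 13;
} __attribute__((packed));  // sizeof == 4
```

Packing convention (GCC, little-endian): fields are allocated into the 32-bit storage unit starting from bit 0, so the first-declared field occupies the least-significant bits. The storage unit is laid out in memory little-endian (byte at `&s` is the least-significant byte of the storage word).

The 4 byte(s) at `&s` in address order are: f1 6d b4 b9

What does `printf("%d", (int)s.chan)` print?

[0]=0xf1 [1]=0x6d [2]=0xb4 [3]=0xb9 (little-endian) → word 0xb9b46df1
cnt [0+:2] = (word>>0) & 0x3 = 1
ver [2+:17] = (word>>2) & 0x1ffff = 72572
chan [19+:13] = (word>>19) & 0x1fff = 5942  ←

5942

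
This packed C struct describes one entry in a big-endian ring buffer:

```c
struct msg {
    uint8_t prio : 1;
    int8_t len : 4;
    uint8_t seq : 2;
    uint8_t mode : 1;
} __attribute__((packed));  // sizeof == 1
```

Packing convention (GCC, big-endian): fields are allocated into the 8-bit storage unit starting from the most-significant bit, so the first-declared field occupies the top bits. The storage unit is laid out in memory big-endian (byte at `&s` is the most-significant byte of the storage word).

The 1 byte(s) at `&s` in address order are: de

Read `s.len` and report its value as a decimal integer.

[0]=0xde (big-endian) → word 0xde
prio [7+:1] = (word>>7) & 0x1 = 1
len [3+:4] = (word>>3) & 0xf = 11  ←
seq [1+:2] = (word>>1) & 0x3 = 3
mode [0+:1] = (word>>0) & 0x1 = 0
len signed 4b, MSB=1: 11 - 16 = -5

-5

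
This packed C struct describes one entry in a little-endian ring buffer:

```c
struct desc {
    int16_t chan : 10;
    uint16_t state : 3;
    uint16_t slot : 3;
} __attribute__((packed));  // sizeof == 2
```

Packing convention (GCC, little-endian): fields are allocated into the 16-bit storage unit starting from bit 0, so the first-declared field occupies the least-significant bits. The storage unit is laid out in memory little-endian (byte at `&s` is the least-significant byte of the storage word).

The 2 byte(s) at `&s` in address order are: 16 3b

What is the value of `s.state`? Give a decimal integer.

6

[0]=0x16 [1]=0x3b (little-endian) → word 0x3b16
chan:10 @ bit 0 → (0x3b16>>0)&0x3ff = 0x316
state:3 @ bit 10 → (0x3b16>>10)&0x7 = 0x6  ←
slot:3 @ bit 13 → (0x3b16>>13)&0x7 = 0x1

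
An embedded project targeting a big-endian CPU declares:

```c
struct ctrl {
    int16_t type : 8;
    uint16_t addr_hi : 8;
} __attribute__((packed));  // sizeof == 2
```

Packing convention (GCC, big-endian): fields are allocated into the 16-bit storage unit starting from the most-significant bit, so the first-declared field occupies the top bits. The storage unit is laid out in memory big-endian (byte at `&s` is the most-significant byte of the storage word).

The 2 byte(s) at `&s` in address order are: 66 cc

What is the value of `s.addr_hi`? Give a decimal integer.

[0]=0x66 [1]=0xcc (big-endian) → word 0x66cc
type [8+:8] = (word>>8) & 0xff = 102
addr_hi [0+:8] = (word>>0) & 0xff = 204  ←

204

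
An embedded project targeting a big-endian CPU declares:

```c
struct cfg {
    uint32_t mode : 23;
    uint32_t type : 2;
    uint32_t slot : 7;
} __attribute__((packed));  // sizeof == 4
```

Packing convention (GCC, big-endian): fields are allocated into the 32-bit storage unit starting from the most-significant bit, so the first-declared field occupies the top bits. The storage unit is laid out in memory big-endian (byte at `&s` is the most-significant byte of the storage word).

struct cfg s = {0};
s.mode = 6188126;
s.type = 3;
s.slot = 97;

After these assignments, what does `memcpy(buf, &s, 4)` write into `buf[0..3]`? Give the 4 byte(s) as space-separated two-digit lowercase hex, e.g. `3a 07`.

bc d8 bd e1

mode:23 = 6188126 → 0x5e6c5e << 9 → word 0xbcd8bc00
type:2 = 3 → 0x3 << 7 → word 0xbcd8bd80
slot:7 = 97 → 0x61 << 0 → word 0xbcd8bde1
word = 0xbcd8bde1 → big-endian bytes:
  [0]=0xbc  [1]=0xd8  [2]=0xbd  [3]=0xe1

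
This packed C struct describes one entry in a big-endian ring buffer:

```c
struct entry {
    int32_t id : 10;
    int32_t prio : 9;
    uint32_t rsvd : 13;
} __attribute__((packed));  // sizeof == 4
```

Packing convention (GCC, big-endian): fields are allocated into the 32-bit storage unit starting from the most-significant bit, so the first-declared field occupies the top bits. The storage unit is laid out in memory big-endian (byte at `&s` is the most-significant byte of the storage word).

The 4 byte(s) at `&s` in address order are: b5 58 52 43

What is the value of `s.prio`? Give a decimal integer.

[0]=0xb5 [1]=0x58 [2]=0x52 [3]=0x43 (big-endian) → word 0xb5585243
id:10 @ bit 22 → (0xb5585243>>22)&0x3ff = 0x2d5
prio:9 @ bit 13 → (0xb5585243>>13)&0x1ff = 0xc2  ←
rsvd:13 @ bit 0 → (0xb5585243>>0)&0x1fff = 0x1243
prio signed 9b, MSB=0: value = 194

194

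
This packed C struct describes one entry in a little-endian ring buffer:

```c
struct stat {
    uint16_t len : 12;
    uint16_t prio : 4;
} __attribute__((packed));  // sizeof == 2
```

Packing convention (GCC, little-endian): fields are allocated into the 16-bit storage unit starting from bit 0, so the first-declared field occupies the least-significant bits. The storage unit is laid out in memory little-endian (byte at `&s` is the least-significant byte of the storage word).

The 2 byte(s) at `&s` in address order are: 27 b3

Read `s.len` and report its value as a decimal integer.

[0]=0x27 [1]=0xb3 (little-endian) → word 0xb327
len:12 @ bit 0 → (0xb327>>0)&0xfff = 0x327  ←
prio:4 @ bit 12 → (0xb327>>12)&0xf = 0xb

807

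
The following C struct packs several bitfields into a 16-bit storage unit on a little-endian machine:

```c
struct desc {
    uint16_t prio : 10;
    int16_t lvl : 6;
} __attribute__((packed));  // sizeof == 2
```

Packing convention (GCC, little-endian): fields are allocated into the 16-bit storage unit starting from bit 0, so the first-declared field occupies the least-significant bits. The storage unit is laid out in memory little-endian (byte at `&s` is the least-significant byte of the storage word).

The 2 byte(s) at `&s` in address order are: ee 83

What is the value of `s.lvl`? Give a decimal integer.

[0]=0xee [1]=0x83 (little-endian) → word 0x83ee
prio:10 @ bit 0 → (0x83ee>>0)&0x3ff = 0x3ee
lvl:6 @ bit 10 → (0x83ee>>10)&0x3f = 0x20  ←
lvl signed 6b, MSB=1: 32 - 64 = -32

-32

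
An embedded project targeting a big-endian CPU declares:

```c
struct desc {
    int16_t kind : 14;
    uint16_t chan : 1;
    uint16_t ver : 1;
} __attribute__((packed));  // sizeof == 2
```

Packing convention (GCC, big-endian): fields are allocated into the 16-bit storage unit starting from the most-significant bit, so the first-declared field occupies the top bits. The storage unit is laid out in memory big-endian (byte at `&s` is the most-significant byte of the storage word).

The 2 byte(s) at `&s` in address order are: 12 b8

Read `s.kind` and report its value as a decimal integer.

1198

[0]=0x12 [1]=0xb8 (big-endian) → word 0x12b8
kind [2+:14] = (word>>2) & 0x3fff = 1198  ←
chan [1+:1] = (word>>1) & 0x1 = 0
ver [0+:1] = (word>>0) & 0x1 = 0
kind signed 14b, MSB=0: value = 1198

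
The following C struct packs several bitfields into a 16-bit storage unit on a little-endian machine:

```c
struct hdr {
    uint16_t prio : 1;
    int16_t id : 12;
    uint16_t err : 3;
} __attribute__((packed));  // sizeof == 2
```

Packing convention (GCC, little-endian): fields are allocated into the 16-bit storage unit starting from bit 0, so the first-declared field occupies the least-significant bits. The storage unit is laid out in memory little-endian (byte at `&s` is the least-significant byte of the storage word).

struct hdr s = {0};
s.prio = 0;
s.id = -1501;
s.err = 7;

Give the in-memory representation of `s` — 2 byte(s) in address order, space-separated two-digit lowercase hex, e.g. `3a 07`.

46 f4

prio:1 = 0 → 0x0 << 0 → word 0x0000
id:12 = -1501 → 0xa23 << 1 → word 0x1446
err:3 = 7 → 0x7 << 13 → word 0xf446
word = 0xf446 → little-endian bytes:
  [0]=0x46  [1]=0xf4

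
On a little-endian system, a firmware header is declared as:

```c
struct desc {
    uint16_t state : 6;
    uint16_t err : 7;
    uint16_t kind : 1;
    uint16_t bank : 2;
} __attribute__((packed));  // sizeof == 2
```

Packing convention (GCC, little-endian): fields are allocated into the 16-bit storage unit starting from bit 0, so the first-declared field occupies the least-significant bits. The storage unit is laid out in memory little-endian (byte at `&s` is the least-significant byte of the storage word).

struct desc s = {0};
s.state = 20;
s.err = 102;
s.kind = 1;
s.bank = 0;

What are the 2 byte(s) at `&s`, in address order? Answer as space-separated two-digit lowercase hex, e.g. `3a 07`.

state (6b) val=20 bits=0x14 at bit 0: 0x0014
err (7b) val=102 bits=0x66 at bit 6: 0x1994
kind (1b) val=1 bits=0x1 at bit 13: 0x3994
bank (2b) val=0 bits=0x0 at bit 14: 0x3994
word = 0x3994 → little-endian bytes:
  [0]=0x94  [1]=0x39

94 39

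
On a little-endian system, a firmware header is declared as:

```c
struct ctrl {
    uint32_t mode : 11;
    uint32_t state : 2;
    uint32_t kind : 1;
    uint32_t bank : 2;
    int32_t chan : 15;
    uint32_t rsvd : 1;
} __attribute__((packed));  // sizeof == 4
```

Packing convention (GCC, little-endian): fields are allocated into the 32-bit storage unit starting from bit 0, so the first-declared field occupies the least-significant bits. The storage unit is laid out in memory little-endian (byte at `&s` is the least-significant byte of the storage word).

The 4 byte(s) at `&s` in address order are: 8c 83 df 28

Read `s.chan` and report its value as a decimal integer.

10463

[0]=0x8c [1]=0x83 [2]=0xdf [3]=0x28 (little-endian) → word 0x28df838c
mode [0+:11] = (word>>0) & 0x7ff = 908
state [11+:2] = (word>>11) & 0x3 = 0
kind [13+:1] = (word>>13) & 0x1 = 0
bank [14+:2] = (word>>14) & 0x3 = 2
chan [16+:15] = (word>>16) & 0x7fff = 10463  ←
rsvd [31+:1] = (word>>31) & 0x1 = 0
chan signed 15b, MSB=0: value = 10463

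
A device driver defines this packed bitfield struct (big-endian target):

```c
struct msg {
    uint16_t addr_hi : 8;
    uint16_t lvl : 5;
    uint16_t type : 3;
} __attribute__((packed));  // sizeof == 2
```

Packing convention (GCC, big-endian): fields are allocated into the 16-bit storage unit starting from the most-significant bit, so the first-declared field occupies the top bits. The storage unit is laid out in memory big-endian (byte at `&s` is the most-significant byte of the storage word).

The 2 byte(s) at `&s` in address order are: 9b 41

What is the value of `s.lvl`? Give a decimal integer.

8

[0]=0x9b [1]=0x41 (big-endian) → word 0x9b41
addr_hi:8 @ bit 8 → (0x9b41>>8)&0xff = 0x9b
lvl:5 @ bit 3 → (0x9b41>>3)&0x1f = 0x8  ←
type:3 @ bit 0 → (0x9b41>>0)&0x7 = 0x1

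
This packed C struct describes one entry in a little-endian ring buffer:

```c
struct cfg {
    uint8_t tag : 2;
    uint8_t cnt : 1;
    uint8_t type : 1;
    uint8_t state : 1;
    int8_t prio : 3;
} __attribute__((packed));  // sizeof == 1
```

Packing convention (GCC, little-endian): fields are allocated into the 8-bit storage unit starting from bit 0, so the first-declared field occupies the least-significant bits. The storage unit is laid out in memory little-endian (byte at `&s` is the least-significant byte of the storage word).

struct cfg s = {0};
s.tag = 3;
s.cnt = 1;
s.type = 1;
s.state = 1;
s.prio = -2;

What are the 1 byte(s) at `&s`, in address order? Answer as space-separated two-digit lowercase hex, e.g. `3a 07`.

[0+:2] tag=3 & 0x3 = 0x3; word=0x03
[2+:1] cnt=1 & 0x1 = 0x1; word=0x07
[3+:1] type=1 & 0x1 = 0x1; word=0x0f
[4+:1] state=1 & 0x1 = 0x1; word=0x1f
[5+:3] prio=-2 & 0x7 = 0x6; word=0xdf
word = 0xdf → little-endian bytes:
  [0]=0xdf

df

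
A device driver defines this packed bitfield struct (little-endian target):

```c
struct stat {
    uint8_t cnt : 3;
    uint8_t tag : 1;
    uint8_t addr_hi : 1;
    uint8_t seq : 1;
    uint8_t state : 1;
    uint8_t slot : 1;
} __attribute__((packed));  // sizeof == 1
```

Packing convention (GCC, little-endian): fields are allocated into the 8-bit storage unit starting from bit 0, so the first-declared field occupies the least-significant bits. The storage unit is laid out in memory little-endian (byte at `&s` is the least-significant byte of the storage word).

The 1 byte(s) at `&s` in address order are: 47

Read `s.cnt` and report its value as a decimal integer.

7

[0]=0x47 (little-endian) → word 0x47
cnt:3 @ bit 0 → (0x47>>0)&0x7 = 0x7  ←
tag:1 @ bit 3 → (0x47>>3)&0x1 = 0x0
addr_hi:1 @ bit 4 → (0x47>>4)&0x1 = 0x0
seq:1 @ bit 5 → (0x47>>5)&0x1 = 0x0
state:1 @ bit 6 → (0x47>>6)&0x1 = 0x1
slot:1 @ bit 7 → (0x47>>7)&0x1 = 0x0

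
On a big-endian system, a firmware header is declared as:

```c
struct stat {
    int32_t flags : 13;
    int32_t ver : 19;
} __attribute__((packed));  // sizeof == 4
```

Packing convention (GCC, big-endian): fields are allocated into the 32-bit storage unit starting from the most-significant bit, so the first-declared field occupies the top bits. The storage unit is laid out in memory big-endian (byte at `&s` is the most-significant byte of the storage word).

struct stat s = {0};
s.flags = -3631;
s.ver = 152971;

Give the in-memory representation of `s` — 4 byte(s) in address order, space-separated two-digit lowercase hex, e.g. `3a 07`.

[19+:13] flags=-3631 & 0x1fff = 0x11d1; word=0x8e880000
[0+:19] ver=152971 & 0x7ffff = 0x2558b; word=0x8e8a558b
word = 0x8e8a558b → big-endian bytes:
  [0]=0x8e  [1]=0x8a  [2]=0x55  [3]=0x8b

8e 8a 55 8b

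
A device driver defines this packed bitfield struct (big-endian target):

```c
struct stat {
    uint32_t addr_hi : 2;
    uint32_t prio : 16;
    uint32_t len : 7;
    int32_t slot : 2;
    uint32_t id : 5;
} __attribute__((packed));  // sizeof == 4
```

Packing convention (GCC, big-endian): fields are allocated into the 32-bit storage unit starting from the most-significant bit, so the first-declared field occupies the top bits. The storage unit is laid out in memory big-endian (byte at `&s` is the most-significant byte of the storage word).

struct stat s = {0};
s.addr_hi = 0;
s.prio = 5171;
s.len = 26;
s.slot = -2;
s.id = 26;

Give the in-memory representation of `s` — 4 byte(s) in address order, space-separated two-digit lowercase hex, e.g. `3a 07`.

05 0c cd 5a

[30+:2] addr_hi=0 & 0x3 = 0x0; word=0x00000000
[14+:16] prio=5171 & 0xffff = 0x1433; word=0x050cc000
[7+:7] len=26 & 0x7f = 0x1a; word=0x050ccd00
[5+:2] slot=-2 & 0x3 = 0x2; word=0x050ccd40
[0+:5] id=26 & 0x1f = 0x1a; word=0x050ccd5a
word = 0x050ccd5a → big-endian bytes:
  [0]=0x05  [1]=0x0c  [2]=0xcd  [3]=0x5a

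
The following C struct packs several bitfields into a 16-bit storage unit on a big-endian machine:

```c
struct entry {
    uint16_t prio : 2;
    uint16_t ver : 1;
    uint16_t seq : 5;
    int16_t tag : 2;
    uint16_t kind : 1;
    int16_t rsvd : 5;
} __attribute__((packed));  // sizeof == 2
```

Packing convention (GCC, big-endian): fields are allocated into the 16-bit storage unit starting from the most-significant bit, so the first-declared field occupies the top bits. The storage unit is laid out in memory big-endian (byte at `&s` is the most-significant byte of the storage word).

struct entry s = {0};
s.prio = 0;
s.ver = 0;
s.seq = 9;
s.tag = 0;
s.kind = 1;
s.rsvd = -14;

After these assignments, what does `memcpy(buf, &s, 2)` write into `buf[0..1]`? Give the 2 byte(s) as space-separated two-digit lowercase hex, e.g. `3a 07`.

[14+:2] prio=0 & 0x3 = 0x0; word=0x0000
[13+:1] ver=0 & 0x1 = 0x0; word=0x0000
[8+:5] seq=9 & 0x1f = 0x9; word=0x0900
[6+:2] tag=0 & 0x3 = 0x0; word=0x0900
[5+:1] kind=1 & 0x1 = 0x1; word=0x0920
[0+:5] rsvd=-14 & 0x1f = 0x12; word=0x0932
word = 0x0932 → big-endian bytes:
  [0]=0x09  [1]=0x32

09 32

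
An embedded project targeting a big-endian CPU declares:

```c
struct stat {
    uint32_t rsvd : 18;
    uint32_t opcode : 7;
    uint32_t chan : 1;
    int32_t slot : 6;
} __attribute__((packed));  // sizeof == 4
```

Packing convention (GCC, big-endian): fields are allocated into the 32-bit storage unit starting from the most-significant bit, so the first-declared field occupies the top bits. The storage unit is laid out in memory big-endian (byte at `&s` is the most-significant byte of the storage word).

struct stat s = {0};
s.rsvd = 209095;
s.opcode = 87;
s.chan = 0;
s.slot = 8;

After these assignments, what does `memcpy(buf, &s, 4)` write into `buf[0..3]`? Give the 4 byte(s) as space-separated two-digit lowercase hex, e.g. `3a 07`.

rsvd:18 = 209095 → 0x330c7 << 14 → word 0xcc31c000
opcode:7 = 87 → 0x57 << 7 → word 0xcc31eb80
chan:1 = 0 → 0x0 << 6 → word 0xcc31eb80
slot:6 = 8 → 0x8 << 0 → word 0xcc31eb88
word = 0xcc31eb88 → big-endian bytes:
  [0]=0xcc  [1]=0x31  [2]=0xeb  [3]=0x88

cc 31 eb 88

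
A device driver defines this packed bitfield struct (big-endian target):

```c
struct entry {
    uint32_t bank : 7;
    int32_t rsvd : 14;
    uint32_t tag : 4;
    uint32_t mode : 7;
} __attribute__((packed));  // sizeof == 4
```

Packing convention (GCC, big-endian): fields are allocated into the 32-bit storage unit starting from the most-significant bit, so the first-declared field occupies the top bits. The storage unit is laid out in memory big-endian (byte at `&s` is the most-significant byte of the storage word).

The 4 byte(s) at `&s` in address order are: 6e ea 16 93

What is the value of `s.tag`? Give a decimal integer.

13

[0]=0x6e [1]=0xea [2]=0x16 [3]=0x93 (big-endian) → word 0x6eea1693
bank:7 @ bit 25 → (0x6eea1693>>25)&0x7f = 0x37
rsvd:14 @ bit 11 → (0x6eea1693>>11)&0x3fff = 0x1d42
tag:4 @ bit 7 → (0x6eea1693>>7)&0xf = 0xd  ←
mode:7 @ bit 0 → (0x6eea1693>>0)&0x7f = 0x13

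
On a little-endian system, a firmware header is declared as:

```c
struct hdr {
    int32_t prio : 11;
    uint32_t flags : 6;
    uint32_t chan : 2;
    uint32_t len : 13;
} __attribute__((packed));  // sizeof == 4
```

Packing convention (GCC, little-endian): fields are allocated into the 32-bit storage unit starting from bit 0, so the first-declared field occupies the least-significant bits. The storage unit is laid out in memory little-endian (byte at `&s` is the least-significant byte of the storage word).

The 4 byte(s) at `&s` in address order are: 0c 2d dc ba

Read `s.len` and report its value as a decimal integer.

5979

[0]=0x0c [1]=0x2d [2]=0xdc [3]=0xba (little-endian) → word 0xbadc2d0c
prio [0+:11] = (word>>0) & 0x7ff = 1292
flags [11+:6] = (word>>11) & 0x3f = 5
chan [17+:2] = (word>>17) & 0x3 = 2
len [19+:13] = (word>>19) & 0x1fff = 5979  ←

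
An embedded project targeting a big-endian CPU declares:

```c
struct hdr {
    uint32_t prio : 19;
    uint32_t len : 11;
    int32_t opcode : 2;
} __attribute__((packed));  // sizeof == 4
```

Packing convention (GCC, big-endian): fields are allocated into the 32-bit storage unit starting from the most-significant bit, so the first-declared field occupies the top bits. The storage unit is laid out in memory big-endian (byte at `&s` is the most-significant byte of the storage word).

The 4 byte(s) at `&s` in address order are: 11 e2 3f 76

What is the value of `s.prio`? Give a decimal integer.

36625

[0]=0x11 [1]=0xe2 [2]=0x3f [3]=0x76 (big-endian) → word 0x11e23f76
prio:19 @ bit 13 → (0x11e23f76>>13)&0x7ffff = 0x8f11  ←
len:11 @ bit 2 → (0x11e23f76>>2)&0x7ff = 0x7dd
opcode:2 @ bit 0 → (0x11e23f76>>0)&0x3 = 0x2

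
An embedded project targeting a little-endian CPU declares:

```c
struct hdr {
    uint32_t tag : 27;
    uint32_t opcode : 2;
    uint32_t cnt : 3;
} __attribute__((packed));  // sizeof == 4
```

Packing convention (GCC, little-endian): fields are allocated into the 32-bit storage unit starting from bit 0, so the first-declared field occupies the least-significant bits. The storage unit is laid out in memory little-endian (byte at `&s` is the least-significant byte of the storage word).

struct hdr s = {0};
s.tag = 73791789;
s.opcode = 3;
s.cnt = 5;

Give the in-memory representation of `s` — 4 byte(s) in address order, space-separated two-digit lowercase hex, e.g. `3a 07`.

2d f9 65 bc

[0+:27] tag=73791789 & 0x7ffffff = 0x465f92d; word=0x0465f92d
[27+:2] opcode=3 & 0x3 = 0x3; word=0x1c65f92d
[29+:3] cnt=5 & 0x7 = 0x5; word=0xbc65f92d
word = 0xbc65f92d → little-endian bytes:
  [0]=0x2d  [1]=0xf9  [2]=0x65  [3]=0xbc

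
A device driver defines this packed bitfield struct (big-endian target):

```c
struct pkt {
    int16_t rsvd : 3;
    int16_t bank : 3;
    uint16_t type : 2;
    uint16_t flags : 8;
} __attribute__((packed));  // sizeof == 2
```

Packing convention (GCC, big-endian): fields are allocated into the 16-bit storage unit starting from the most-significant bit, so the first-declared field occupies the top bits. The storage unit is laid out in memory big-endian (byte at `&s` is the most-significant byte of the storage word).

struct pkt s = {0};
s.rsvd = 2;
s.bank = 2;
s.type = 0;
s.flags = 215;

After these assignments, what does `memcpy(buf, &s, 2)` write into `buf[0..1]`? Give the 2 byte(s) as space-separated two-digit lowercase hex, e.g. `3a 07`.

48 d7

rsvd:3 = 2 → 0x2 << 13 → word 0x4000
bank:3 = 2 → 0x2 << 10 → word 0x4800
type:2 = 0 → 0x0 << 8 → word 0x4800
flags:8 = 215 → 0xd7 << 0 → word 0x48d7
word = 0x48d7 → big-endian bytes:
  [0]=0x48  [1]=0xd7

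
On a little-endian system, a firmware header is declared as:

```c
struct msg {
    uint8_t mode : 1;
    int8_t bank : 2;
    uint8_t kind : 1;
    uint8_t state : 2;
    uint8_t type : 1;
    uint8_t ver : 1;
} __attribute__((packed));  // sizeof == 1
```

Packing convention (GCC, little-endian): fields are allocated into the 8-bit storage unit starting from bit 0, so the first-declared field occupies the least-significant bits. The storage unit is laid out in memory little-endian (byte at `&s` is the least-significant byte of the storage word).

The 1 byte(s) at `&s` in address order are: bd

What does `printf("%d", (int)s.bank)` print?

[0]=0xbd (little-endian) → word 0xbd
mode [0+:1] = (word>>0) & 0x1 = 1
bank [1+:2] = (word>>1) & 0x3 = 2  ←
kind [3+:1] = (word>>3) & 0x1 = 1
state [4+:2] = (word>>4) & 0x3 = 3
type [6+:1] = (word>>6) & 0x1 = 0
ver [7+:1] = (word>>7) & 0x1 = 1
bank signed 2b, MSB=1: 2 - 4 = -2

-2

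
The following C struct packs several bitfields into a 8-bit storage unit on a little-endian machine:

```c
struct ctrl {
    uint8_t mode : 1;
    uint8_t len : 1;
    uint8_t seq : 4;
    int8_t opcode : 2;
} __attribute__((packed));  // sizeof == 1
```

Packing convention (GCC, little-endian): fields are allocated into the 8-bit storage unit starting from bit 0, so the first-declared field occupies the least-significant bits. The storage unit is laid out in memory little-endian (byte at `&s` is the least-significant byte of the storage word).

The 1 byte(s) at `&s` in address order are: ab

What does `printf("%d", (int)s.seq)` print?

10

[0]=0xab (little-endian) → word 0xab
mode [0+:1] = (word>>0) & 0x1 = 1
len [1+:1] = (word>>1) & 0x1 = 1
seq [2+:4] = (word>>2) & 0xf = 10  ←
opcode [6+:2] = (word>>6) & 0x3 = 2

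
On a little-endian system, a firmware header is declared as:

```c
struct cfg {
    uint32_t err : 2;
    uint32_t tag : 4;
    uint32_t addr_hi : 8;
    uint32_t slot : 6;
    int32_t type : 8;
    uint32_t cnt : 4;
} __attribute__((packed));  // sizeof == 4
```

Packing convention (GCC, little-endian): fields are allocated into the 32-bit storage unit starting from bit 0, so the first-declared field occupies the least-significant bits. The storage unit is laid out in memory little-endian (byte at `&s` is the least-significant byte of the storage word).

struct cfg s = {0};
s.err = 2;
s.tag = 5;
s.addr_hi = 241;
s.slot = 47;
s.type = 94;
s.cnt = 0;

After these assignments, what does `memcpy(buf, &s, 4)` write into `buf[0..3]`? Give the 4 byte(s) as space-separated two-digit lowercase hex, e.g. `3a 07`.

56 fc eb 05

[0+:2] err=2 & 0x3 = 0x2; word=0x00000002
[2+:4] tag=5 & 0xf = 0x5; word=0x00000016
[6+:8] addr_hi=241 & 0xff = 0xf1; word=0x00003c56
[14+:6] slot=47 & 0x3f = 0x2f; word=0x000bfc56
[20+:8] type=94 & 0xff = 0x5e; word=0x05ebfc56
[28+:4] cnt=0 & 0xf = 0x0; word=0x05ebfc56
word = 0x05ebfc56 → little-endian bytes:
  [0]=0x56  [1]=0xfc  [2]=0xeb  [3]=0x05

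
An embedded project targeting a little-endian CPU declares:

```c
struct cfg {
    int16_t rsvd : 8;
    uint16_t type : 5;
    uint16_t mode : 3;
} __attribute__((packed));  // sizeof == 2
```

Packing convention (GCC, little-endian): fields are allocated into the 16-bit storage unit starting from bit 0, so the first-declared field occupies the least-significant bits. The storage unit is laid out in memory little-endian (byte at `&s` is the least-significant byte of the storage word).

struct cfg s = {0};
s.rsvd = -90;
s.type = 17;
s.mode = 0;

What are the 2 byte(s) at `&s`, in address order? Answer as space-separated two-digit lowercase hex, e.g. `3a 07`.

a6 11

[0+:8] rsvd=-90 & 0xff = 0xa6; word=0x00a6
[8+:5] type=17 & 0x1f = 0x11; word=0x11a6
[13+:3] mode=0 & 0x7 = 0x0; word=0x11a6
word = 0x11a6 → little-endian bytes:
  [0]=0xa6  [1]=0x11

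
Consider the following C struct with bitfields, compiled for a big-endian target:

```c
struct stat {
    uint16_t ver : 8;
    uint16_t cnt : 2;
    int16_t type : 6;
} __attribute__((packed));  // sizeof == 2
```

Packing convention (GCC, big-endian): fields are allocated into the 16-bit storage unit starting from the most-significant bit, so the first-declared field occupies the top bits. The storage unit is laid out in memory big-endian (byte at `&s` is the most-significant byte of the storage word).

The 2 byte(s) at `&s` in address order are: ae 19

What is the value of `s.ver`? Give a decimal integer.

174

[0]=0xae [1]=0x19 (big-endian) → word 0xae19
ver:8 @ bit 8 → (0xae19>>8)&0xff = 0xae  ←
cnt:2 @ bit 6 → (0xae19>>6)&0x3 = 0x0
type:6 @ bit 0 → (0xae19>>0)&0x3f = 0x19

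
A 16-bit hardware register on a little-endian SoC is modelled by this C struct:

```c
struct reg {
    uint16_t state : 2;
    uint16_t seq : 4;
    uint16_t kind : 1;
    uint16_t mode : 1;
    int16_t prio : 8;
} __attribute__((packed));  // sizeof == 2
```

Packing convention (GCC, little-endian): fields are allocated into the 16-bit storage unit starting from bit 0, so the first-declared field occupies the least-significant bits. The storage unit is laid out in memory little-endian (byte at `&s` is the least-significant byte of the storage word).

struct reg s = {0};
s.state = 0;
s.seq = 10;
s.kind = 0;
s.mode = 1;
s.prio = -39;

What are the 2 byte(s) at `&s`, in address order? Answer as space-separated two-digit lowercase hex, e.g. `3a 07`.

state:2 = 0 → 0x0 << 0 → word 0x0000
seq:4 = 10 → 0xa << 2 → word 0x0028
kind:1 = 0 → 0x0 << 6 → word 0x0028
mode:1 = 1 → 0x1 << 7 → word 0x00a8
prio:8 = -39 → 0xd9 << 8 → word 0xd9a8
word = 0xd9a8 → little-endian bytes:
  [0]=0xa8  [1]=0xd9

a8 d9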